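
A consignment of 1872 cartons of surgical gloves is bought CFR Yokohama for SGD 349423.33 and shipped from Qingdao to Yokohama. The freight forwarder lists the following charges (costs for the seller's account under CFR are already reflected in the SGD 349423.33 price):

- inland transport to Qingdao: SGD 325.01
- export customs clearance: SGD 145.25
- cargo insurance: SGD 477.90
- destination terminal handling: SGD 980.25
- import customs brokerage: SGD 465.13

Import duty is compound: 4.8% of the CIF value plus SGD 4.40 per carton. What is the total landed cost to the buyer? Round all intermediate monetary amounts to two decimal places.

Total landed cost: SGD 376378.67

CFR: the seller pays costs through ocean freight to the destination port, but not insurance.
Already in the invoice (seller's account under CFR): inland to port, export clearance — exclude.
CIF value = CFR price + insurance = 349423.33 + 477.90 = 349901.23
Ad valorem component: 349901.23 × 4.8% = 16795.26
Specific component: 1872 × 4.40 = 8236.80
Import duty = 16795.26 + 8236.80 = 25032.06
Buyer bears: insurance 477.90 + destination terminal 980.25 + brokerage 465.13 + duty 25032.06 = 26955.34
Landed cost = invoice 349423.33 + 26955.34 = 376378.67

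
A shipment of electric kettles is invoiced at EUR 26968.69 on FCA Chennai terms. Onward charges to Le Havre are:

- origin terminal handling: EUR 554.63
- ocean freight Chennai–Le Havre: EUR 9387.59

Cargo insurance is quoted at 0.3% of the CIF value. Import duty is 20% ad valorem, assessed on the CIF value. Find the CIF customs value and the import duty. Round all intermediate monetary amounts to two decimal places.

CIF value: EUR 37021.98; import duty: EUR 7404.40

Let C be the CIF value. C = FCA price + pre-shipment costs + freight + 0.3% × C
C − 0.3% × C = 26968.69 + 554.63 + 9387.59
0.997 × C = 36910.91
C = 36910.91 / 0.997 = 37021.98
Insurance premium = 0.3% × 37021.98 = 111.07
Import duty = 37021.98 × 20% = 7404.40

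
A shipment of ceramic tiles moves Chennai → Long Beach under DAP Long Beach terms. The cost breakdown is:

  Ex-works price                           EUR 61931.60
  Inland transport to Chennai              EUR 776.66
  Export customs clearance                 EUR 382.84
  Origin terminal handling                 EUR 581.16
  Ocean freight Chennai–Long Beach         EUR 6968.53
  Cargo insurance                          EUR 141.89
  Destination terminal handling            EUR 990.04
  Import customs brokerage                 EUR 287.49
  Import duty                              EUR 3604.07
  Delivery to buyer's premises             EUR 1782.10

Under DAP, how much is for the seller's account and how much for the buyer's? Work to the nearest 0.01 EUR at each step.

Seller: EUR 73554.82; buyer: EUR 3891.56

DAP: the seller bears all costs to the named destination except import duty and clearance.
Seller's account: goods 61931.60 + inland to port 776.66 + export clearance 382.84 + origin terminal 581.16 + freight 6968.53 + insurance 141.89 + destination terminal 990.04 + delivery 1782.10 = 73554.82
Buyer's account: brokerage 287.49 + duty 3604.07 = 3891.56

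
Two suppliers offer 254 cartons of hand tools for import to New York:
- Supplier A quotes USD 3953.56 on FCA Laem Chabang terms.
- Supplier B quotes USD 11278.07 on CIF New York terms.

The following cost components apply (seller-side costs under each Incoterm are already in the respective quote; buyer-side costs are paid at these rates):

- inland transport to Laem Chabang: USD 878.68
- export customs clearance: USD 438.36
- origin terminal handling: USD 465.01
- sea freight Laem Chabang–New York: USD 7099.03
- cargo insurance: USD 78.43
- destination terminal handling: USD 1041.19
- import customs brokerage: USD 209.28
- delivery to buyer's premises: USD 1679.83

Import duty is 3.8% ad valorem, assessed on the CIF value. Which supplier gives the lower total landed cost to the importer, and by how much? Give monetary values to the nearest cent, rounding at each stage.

Supplier B is cheaper by USD 330.04

Supplier A (FCA):
CIF value = FCA price + origin terminal + freight + insurance = 3953.56 + 465.01 + 7099.03 + 78.43 = 11596.03
Import duty = 11596.03 × 3.8% = 440.65
Buyer bears (A): 465.01 + 7099.03 + 78.43 + 1041.19 + 209.28 + 1679.83 = 10572.77
Landed cost (A) = invoice 3953.56 + 10572.77 + duty 440.65 = 14966.98
Supplier B (CIF):
The CIF price already equals the CIF value: 11278.07
Import duty = 11278.07 × 3.8% = 428.57
Buyer bears (B): 1041.19 + 209.28 + 1679.83 = 2930.30
Landed cost (B) = invoice 11278.07 + 2930.30 + duty 428.57 = 14636.94
Difference = |14966.98 − 14636.94| = 330.04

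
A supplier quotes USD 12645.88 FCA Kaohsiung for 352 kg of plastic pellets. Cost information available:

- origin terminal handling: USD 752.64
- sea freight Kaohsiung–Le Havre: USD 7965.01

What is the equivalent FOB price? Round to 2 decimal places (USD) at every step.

FOB price: USD 13398.52

Not relevant to the conversion: freight — on the buyer under both terms; not part of either seller's price.
From FCA to FOB, the seller additionally bears: origin terminal.
FOB price = 12645.88 + 752.64 = 13398.52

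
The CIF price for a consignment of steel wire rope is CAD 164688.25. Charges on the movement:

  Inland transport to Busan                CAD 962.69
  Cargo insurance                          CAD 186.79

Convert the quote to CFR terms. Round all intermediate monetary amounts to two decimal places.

CFR price: CAD 164501.46

Not relevant to the conversion: inland to port — on the seller under both CIF and CFR; already in the CIF price and stays in the CFR price.
From CIF to CFR, the seller no longer bears: insurance.
CFR price = 164688.25 − 186.79 = 164501.46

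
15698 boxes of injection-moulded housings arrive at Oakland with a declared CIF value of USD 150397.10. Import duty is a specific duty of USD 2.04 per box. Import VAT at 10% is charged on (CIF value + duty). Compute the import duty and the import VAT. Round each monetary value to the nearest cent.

Import duty = 15698 × 2.04 = 32023.92
VAT base = CIF + duty = 150397.10 + 32023.92 = 182421.02
Import VAT = 182421.02 × 10% = 18242.10

Import duty: USD 32023.92; import VAT: USD 18242.10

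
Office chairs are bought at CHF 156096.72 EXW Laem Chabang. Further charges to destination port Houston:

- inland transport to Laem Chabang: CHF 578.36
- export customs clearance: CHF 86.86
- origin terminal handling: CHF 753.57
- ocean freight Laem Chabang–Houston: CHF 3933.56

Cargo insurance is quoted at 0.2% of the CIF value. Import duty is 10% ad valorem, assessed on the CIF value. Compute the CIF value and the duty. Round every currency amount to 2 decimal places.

CIF value: CHF 161772.62; import duty: CHF 16177.26

Let C be the CIF value. C = EXW price + pre-shipment costs + freight + 0.2% × C
C − 0.2% × C = 156096.72 + 578.36 + 86.86 + 753.57 + 3933.56
0.998 × C = 161449.07
C = 161449.07 / 0.998 = 161772.62
Insurance premium = 0.2% × 161772.62 = 323.55
Import duty = 161772.62 × 10% = 16177.26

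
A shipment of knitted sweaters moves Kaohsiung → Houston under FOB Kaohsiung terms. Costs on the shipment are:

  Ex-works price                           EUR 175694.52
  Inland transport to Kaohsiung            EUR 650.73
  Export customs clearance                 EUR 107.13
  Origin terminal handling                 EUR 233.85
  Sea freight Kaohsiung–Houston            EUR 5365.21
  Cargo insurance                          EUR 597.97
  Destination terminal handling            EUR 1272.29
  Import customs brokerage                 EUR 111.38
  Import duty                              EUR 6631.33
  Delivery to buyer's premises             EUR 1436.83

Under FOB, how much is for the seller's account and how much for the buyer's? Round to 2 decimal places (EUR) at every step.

Seller: EUR 176686.23; buyer: EUR 15415.01

FOB: the seller bears costs until goods are on board at the origin port; the buyer bears freight, insurance and all costs thereafter.
Seller's account: goods 175694.52 + inland to port 650.73 + export clearance 107.13 + origin terminal 233.85 = 176686.23
Buyer's account: freight 5365.21 + insurance 597.97 + destination terminal 1272.29 + brokerage 111.38 + duty 6631.33 + delivery 1436.83 = 15415.01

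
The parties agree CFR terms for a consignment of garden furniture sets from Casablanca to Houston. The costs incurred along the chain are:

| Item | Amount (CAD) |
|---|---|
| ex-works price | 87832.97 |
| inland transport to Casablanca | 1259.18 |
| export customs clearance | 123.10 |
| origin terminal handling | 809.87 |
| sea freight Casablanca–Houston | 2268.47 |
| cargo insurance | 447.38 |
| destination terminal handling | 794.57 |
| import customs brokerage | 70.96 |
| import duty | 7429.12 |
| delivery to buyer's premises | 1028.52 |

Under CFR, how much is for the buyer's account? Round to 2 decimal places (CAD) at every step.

CFR: the seller pays costs through ocean freight to the destination port, but not insurance.
Seller's account: goods 87832.97 + inland to port 1259.18 + export clearance 123.10 + origin terminal 809.87 + freight 2268.47 = 92293.59
Buyer's account: insurance 447.38 + destination terminal 794.57 + brokerage 70.96 + duty 7429.12 + delivery 1028.52 = 9770.55

Buyer's account: CAD 9770.55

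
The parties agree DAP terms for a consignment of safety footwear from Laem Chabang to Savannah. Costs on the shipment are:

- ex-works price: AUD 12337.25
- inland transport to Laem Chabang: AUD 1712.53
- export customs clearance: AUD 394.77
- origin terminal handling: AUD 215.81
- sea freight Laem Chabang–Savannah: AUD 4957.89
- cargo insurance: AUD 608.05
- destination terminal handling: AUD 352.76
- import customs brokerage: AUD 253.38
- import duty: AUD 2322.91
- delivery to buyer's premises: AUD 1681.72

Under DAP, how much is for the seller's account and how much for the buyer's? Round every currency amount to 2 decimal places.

Seller: AUD 22260.78; buyer: AUD 2576.29

DAP: the seller bears all costs to the named destination except import duty and clearance.
Seller's account: goods 12337.25 + inland to port 1712.53 + export clearance 394.77 + origin terminal 215.81 + freight 4957.89 + insurance 608.05 + destination terminal 352.76 + delivery 1681.72 = 22260.78
Buyer's account: brokerage 253.38 + duty 2322.91 = 2576.29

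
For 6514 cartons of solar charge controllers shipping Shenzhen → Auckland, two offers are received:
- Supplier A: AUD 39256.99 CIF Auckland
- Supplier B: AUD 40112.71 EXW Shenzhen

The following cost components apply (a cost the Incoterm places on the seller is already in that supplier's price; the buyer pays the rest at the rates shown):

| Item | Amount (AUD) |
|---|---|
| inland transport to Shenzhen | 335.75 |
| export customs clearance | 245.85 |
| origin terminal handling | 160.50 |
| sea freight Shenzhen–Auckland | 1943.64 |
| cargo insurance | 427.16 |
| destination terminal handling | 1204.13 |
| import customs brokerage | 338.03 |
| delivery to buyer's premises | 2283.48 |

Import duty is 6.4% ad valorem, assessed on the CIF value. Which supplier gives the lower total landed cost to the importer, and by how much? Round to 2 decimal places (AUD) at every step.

Supplier A is cheaper by AUD 4222.61

Supplier A (CIF):
The CIF price already equals the CIF value: 39256.99
Import duty = 39256.99 × 6.4% = 2512.45
Buyer bears (A): 1204.13 + 338.03 + 2283.48 = 3825.64
Landed cost (A) = invoice 39256.99 + 3825.64 + duty 2512.45 = 45595.08
Supplier B (EXW):
CIF value = EXW price + inland to port + export clearance + origin terminal + freight + insurance = 40112.71 + 335.75 + 245.85 + 160.50 + 1943.64 + 427.16 = 43225.61
Import duty = 43225.61 × 6.4% = 2766.44
Buyer bears (B): 335.75 + 245.85 + 160.50 + 1943.64 + 427.16 + 1204.13 + 338.03 + 2283.48 = 6938.54
Landed cost (B) = invoice 40112.71 + 6938.54 + duty 2766.44 = 49817.69
Difference = |45595.08 − 49817.69| = 4222.61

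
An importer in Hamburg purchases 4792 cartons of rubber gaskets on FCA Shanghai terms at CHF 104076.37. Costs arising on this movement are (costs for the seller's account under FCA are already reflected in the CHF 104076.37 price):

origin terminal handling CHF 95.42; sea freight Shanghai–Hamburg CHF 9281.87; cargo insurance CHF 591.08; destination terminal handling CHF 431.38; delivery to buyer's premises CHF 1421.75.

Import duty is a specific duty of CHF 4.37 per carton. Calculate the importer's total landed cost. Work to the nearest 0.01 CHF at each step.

FCA: the seller delivers export-cleared goods to the carrier; the buyer bears costs from that point.
CIF value = FCA price + origin terminal + freight + insurance = 104076.37 + 95.42 + 9281.87 + 591.08 = 114044.74
Import duty = 4792 × 4.37 = 20941.04
Buyer bears: origin terminal 95.42 + freight 9281.87 + insurance 591.08 + destination terminal 431.38 + delivery 1421.75 + duty 20941.04 = 32762.54
Landed cost = invoice 104076.37 + 32762.54 = 136838.91

Total landed cost: CHF 136838.91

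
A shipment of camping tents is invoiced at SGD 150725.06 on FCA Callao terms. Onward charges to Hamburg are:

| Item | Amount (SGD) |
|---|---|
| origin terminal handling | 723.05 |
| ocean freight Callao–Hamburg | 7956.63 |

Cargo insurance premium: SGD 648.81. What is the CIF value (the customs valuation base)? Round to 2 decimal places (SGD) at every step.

CIF value: SGD 160053.55

CIF = FCA price + pre-shipment costs + freight + insurance
CIF = 150725.06 + 723.05 + 7956.63 + 648.81 = 160053.55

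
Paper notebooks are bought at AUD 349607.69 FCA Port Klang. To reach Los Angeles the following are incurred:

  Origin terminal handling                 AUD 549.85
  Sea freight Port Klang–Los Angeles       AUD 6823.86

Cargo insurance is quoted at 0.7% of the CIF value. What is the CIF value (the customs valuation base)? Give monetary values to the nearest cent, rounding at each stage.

Let C be the CIF value. C = FCA price + pre-shipment costs + freight + 0.7% × C
C − 0.7% × C = 349607.69 + 549.85 + 6823.86
0.993 × C = 356981.40
C = 356981.40 / 0.993 = 359497.89
Insurance premium = 0.7% × 359497.89 = 2516.49

CIF value: AUD 359497.89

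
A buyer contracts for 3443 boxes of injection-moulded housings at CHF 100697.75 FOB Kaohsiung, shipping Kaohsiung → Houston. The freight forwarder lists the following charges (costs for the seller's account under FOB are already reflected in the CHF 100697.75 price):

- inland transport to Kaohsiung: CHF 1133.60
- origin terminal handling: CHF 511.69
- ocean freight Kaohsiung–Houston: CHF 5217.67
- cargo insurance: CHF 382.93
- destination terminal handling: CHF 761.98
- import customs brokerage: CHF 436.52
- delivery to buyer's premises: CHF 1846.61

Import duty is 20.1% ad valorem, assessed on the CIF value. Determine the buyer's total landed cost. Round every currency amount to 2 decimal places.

Total landed cost: CHF 130709.43

FOB: the seller bears costs until goods are on board at the origin port; the buyer bears freight, insurance and all costs thereafter.
Already in the invoice (seller's account under FOB): inland to port, origin terminal — exclude.
CIF value = FOB price + freight + insurance = 100697.75 + 5217.67 + 382.93 = 106298.35
Import duty = 106298.35 × 20.1% = 21365.97
Buyer bears: freight 5217.67 + insurance 382.93 + destination terminal 761.98 + brokerage 436.52 + delivery 1846.61 + duty 21365.97 = 30011.68
Landed cost = invoice 100697.75 + 30011.68 = 130709.43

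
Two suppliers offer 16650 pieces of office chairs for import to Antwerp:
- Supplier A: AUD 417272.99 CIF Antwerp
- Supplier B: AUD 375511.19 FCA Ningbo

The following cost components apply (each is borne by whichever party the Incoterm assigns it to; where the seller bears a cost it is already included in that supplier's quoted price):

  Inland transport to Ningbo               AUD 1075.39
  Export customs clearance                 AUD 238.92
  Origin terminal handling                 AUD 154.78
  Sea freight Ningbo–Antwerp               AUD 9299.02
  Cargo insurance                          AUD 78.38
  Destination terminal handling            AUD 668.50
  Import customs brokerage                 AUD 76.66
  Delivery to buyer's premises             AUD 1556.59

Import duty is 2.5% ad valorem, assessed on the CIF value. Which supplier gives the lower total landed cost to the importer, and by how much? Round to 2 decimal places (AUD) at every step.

Supplier A (CIF):
The CIF price already equals the CIF value: 417272.99
Import duty = 417272.99 × 2.5% = 10431.82
Buyer bears (A): 668.50 + 76.66 + 1556.59 = 2301.75
Landed cost (A) = invoice 417272.99 + 2301.75 + duty 10431.82 = 430006.56
Supplier B (FCA):
CIF value = FCA price + origin terminal + freight + insurance = 375511.19 + 154.78 + 9299.02 + 78.38 = 385043.37
Import duty = 385043.37 × 2.5% = 9626.08
Buyer bears (B): 154.78 + 9299.02 + 78.38 + 668.50 + 76.66 + 1556.59 = 11833.93
Landed cost (B) = invoice 375511.19 + 11833.93 + duty 9626.08 = 396971.20
Difference = |430006.56 − 396971.20| = 33035.36

Supplier B is cheaper by AUD 33035.36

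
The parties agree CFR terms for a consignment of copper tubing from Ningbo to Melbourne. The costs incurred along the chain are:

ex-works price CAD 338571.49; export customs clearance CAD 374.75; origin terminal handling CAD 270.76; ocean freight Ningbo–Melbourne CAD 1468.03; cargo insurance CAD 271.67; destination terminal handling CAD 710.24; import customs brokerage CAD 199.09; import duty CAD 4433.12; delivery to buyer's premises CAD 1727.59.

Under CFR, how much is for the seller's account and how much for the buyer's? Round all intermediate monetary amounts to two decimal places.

CFR: the seller pays costs through ocean freight to the destination port, but not insurance.
Seller's account: goods 338571.49 + export clearance 374.75 + origin terminal 270.76 + freight 1468.03 = 340685.03
Buyer's account: insurance 271.67 + destination terminal 710.24 + brokerage 199.09 + duty 4433.12 + delivery 1727.59 = 7341.71

Seller: CAD 340685.03; buyer: CAD 7341.71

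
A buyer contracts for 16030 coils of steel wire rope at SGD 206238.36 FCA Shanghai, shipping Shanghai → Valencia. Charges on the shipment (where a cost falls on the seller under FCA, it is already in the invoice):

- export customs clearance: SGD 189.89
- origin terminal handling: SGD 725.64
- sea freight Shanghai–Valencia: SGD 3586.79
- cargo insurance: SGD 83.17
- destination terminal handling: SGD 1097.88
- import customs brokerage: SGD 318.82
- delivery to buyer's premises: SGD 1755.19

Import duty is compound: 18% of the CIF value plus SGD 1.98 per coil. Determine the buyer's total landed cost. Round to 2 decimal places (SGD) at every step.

FCA: the seller delivers export-cleared goods to the carrier; the buyer bears costs from that point.
Already in the invoice (seller's account under FCA): export clearance — exclude.
CIF value = FCA price + origin terminal + freight + insurance = 206238.36 + 725.64 + 3586.79 + 83.17 = 210633.96
Ad valorem component: 210633.96 × 18% = 37914.11
Specific component: 16030 × 1.98 = 31739.40
Import duty = 37914.11 + 31739.40 = 69653.51
Buyer bears: origin terminal 725.64 + freight 3586.79 + insurance 83.17 + destination terminal 1097.88 + brokerage 318.82 + delivery 1755.19 + duty 69653.51 = 77221.00
Landed cost = invoice 206238.36 + 77221.00 = 283459.36

Total landed cost: SGD 283459.36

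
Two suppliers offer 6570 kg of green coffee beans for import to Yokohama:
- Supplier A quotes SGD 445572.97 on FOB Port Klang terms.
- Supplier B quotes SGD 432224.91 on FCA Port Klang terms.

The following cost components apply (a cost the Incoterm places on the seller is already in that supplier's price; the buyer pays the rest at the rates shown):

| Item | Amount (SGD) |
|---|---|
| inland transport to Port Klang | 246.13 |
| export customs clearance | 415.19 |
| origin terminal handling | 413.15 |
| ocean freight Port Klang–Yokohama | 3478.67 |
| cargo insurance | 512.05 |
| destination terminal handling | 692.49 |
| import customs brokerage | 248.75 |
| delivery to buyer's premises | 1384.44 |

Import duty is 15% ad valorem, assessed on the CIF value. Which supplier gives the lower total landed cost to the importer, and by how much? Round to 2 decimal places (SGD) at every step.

Supplier A (FOB):
CIF value = FOB price + freight + insurance = 445572.97 + 3478.67 + 512.05 = 449563.69
Import duty = 449563.69 × 15% = 67434.55
Buyer bears (A): 3478.67 + 512.05 + 692.49 + 248.75 + 1384.44 = 6316.40
Landed cost (A) = invoice 445572.97 + 6316.40 + duty 67434.55 = 519323.92
Supplier B (FCA):
CIF value = FCA price + origin terminal + freight + insurance = 432224.91 + 413.15 + 3478.67 + 512.05 = 436628.78
Import duty = 436628.78 × 15% = 65494.32
Buyer bears (B): 413.15 + 3478.67 + 512.05 + 692.49 + 248.75 + 1384.44 = 6729.55
Landed cost (B) = invoice 432224.91 + 6729.55 + duty 65494.32 = 504448.78
Difference = |519323.92 − 504448.78| = 14875.14

Supplier B is cheaper by SGD 14875.14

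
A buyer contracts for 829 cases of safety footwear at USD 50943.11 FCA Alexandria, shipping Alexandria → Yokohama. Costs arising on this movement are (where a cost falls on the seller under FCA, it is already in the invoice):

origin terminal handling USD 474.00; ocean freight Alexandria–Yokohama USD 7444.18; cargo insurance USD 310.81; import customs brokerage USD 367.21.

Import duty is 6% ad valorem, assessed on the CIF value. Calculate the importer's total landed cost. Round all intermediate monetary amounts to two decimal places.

Total landed cost: USD 63089.64

FCA: the seller delivers export-cleared goods to the carrier; the buyer bears costs from that point.
CIF value = FCA price + origin terminal + freight + insurance = 50943.11 + 474.00 + 7444.18 + 310.81 = 59172.10
Import duty = 59172.10 × 6% = 3550.33
Buyer bears: origin terminal 474.00 + freight 7444.18 + insurance 310.81 + brokerage 367.21 + duty 3550.33 = 12146.53
Landed cost = invoice 50943.11 + 12146.53 = 63089.64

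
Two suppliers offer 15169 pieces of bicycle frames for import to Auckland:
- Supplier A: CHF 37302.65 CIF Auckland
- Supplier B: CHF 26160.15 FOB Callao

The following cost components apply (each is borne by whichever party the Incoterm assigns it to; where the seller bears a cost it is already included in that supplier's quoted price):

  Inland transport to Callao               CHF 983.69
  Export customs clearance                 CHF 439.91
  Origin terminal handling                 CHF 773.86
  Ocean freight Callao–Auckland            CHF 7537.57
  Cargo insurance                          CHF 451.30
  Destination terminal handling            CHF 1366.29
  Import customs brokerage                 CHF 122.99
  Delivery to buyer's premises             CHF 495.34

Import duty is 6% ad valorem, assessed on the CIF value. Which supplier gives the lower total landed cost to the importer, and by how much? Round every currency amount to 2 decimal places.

Supplier A (CIF):
The CIF price already equals the CIF value: 37302.65
Import duty = 37302.65 × 6% = 2238.16
Buyer bears (A): 1366.29 + 122.99 + 495.34 = 1984.62
Landed cost (A) = invoice 37302.65 + 1984.62 + duty 2238.16 = 41525.43
Supplier B (FOB):
CIF value = FOB price + freight + insurance = 26160.15 + 7537.57 + 451.30 = 34149.02
Import duty = 34149.02 × 6% = 2048.94
Buyer bears (B): 7537.57 + 451.30 + 1366.29 + 122.99 + 495.34 = 9973.49
Landed cost (B) = invoice 26160.15 + 9973.49 + duty 2048.94 = 38182.58
Difference = |41525.43 − 38182.58| = 3342.85

Supplier B is cheaper by CHF 3342.85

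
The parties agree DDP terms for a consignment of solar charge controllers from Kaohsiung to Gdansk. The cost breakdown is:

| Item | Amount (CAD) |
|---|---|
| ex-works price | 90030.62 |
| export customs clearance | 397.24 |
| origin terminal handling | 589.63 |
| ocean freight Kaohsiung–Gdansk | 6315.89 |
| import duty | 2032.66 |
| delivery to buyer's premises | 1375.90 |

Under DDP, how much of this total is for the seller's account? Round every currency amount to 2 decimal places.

Seller's account: CAD 100741.94

DDP: the seller bears all costs including import duty.
Seller's account: goods 90030.62 + export clearance 397.24 + origin terminal 589.63 + freight 6315.89 + duty 2032.66 + delivery 1375.90 = 100741.94
Buyer's account: 0.00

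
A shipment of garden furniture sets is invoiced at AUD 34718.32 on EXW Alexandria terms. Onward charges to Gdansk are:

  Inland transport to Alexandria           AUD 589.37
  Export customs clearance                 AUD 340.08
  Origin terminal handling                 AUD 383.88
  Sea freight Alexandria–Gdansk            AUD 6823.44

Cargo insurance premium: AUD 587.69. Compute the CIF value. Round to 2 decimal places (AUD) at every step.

CIF = EXW price + pre-shipment costs + freight + insurance
CIF = 34718.32 + 589.37 + 340.08 + 383.88 + 6823.44 + 587.69 = 43442.78

CIF value: AUD 43442.78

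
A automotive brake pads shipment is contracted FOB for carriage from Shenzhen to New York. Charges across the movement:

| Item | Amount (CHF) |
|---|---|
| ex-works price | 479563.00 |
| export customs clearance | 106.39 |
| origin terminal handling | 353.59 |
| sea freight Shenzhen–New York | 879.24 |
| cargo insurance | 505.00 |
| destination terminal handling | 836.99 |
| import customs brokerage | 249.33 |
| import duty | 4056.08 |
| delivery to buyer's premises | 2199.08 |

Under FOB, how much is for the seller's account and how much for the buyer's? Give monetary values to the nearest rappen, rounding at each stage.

FOB: the seller bears costs until goods are on board at the origin port; the buyer bears freight, insurance and all costs thereafter.
Seller's account: goods 479563.00 + export clearance 106.39 + origin terminal 353.59 = 480022.98
Buyer's account: freight 879.24 + insurance 505.00 + destination terminal 836.99 + brokerage 249.33 + duty 4056.08 + delivery 2199.08 = 8725.72

Seller: CHF 480022.98; buyer: CHF 8725.72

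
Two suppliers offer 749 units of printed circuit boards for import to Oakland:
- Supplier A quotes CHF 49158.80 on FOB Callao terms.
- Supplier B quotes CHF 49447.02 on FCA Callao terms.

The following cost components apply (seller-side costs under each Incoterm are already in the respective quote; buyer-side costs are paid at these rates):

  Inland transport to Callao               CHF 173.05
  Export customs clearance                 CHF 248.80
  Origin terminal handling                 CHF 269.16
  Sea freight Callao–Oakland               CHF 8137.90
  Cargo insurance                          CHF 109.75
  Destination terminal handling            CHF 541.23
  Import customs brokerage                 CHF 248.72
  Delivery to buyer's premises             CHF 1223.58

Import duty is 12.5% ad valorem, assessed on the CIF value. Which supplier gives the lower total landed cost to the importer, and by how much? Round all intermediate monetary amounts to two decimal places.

Supplier A is cheaper by CHF 627.05

Supplier A (FOB):
CIF value = FOB price + freight + insurance = 49158.80 + 8137.90 + 109.75 = 57406.45
Import duty = 57406.45 × 12.5% = 7175.81
Buyer bears (A): 8137.90 + 109.75 + 541.23 + 248.72 + 1223.58 = 10261.18
Landed cost (A) = invoice 49158.80 + 10261.18 + duty 7175.81 = 66595.79
Supplier B (FCA):
CIF value = FCA price + origin terminal + freight + insurance = 49447.02 + 269.16 + 8137.90 + 109.75 = 57963.83
Import duty = 57963.83 × 12.5% = 7245.48
Buyer bears (B): 269.16 + 8137.90 + 109.75 + 541.23 + 248.72 + 1223.58 = 10530.34
Landed cost (B) = invoice 49447.02 + 10530.34 + duty 7245.48 = 67222.84
Difference = |66595.79 − 67222.84| = 627.05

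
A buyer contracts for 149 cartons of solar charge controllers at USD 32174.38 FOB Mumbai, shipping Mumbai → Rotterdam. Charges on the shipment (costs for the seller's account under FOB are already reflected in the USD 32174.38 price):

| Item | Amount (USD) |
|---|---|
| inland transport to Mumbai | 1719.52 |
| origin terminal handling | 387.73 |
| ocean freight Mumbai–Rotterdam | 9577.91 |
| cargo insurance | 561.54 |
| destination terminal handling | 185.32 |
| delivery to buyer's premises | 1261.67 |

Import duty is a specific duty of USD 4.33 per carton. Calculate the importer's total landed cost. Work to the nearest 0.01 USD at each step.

Total landed cost: USD 44405.99

FOB: the seller bears costs until goods are on board at the origin port; the buyer bears freight, insurance and all costs thereafter.
Already in the invoice (seller's account under FOB): inland to port, origin terminal — exclude.
CIF value = FOB price + freight + insurance = 32174.38 + 9577.91 + 561.54 = 42313.83
Import duty = 149 × 4.33 = 645.17
Buyer bears: freight 9577.91 + insurance 561.54 + destination terminal 185.32 + delivery 1261.67 + duty 645.17 = 12231.61
Landed cost = invoice 32174.38 + 12231.61 = 44405.99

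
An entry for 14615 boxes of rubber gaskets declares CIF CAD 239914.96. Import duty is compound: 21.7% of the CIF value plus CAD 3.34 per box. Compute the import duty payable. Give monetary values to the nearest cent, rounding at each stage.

Ad valorem component: 239914.96 × 21.7% = 52061.55
Specific component: 14615 × 3.34 = 48814.10
Import duty = 52061.55 + 48814.10 = 100875.65

Import duty: CAD 100875.65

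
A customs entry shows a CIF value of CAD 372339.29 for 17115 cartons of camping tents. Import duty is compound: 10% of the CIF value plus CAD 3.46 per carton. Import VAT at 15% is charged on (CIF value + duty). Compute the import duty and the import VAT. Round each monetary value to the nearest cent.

Import duty: CAD 96451.83; import VAT: CAD 70318.67

Ad valorem component: 372339.29 × 10% = 37233.93
Specific component: 17115 × 3.46 = 59217.90
Import duty = 37233.93 + 59217.90 = 96451.83
VAT base = CIF + duty = 372339.29 + 96451.83 = 468791.12
Import VAT = 468791.12 × 15% = 70318.67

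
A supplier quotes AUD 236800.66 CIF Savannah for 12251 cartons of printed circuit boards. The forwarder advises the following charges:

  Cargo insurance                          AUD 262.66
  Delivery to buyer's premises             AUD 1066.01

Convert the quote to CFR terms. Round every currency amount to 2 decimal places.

Not relevant to the conversion: delivery — on the buyer under both terms; not part of either seller's price.
From CIF to CFR, the seller no longer bears: insurance.
CFR price = 236800.66 − 262.66 = 236538.00

CFR price: AUD 236538.00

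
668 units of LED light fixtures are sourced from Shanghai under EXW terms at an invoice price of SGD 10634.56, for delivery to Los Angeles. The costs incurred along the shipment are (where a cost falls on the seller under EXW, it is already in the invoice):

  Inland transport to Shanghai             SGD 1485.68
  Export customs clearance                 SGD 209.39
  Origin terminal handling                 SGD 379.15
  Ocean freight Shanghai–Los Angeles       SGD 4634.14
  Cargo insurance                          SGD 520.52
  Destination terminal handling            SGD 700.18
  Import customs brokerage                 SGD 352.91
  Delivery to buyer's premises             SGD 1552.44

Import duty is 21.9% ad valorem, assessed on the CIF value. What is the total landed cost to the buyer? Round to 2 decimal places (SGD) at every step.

EXW: the seller makes goods available at their premises; the buyer bears all onward costs.
CIF value = EXW price + inland to port + export clearance + origin terminal + freight + insurance = 10634.56 + 1485.68 + 209.39 + 379.15 + 4634.14 + 520.52 = 17863.44
Import duty = 17863.44 × 21.9% = 3912.09
Buyer bears: inland to port 1485.68 + export clearance 209.39 + origin terminal 379.15 + freight 4634.14 + insurance 520.52 + destination terminal 700.18 + brokerage 352.91 + delivery 1552.44 + duty 3912.09 = 13746.50
Landed cost = invoice 10634.56 + 13746.50 = 24381.06

Total landed cost: SGD 24381.06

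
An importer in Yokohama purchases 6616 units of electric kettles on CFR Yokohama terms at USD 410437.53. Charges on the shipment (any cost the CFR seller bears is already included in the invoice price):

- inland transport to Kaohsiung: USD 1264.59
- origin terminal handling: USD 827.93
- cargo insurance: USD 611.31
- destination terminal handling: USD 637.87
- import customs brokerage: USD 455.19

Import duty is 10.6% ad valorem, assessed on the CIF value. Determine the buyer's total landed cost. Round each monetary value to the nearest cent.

Total landed cost: USD 455713.08

CFR: the seller pays costs through ocean freight to the destination port, but not insurance.
Already in the invoice (seller's account under CFR): inland to port, origin terminal — exclude.
CIF value = CFR price + insurance = 410437.53 + 611.31 = 411048.84
Import duty = 411048.84 × 10.6% = 43571.18
Buyer bears: insurance 611.31 + destination terminal 637.87 + brokerage 455.19 + duty 43571.18 = 45275.55
Landed cost = invoice 410437.53 + 45275.55 = 455713.08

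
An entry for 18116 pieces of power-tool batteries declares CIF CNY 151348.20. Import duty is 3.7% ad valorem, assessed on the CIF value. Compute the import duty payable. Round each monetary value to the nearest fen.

Import duty: CNY 5599.88

Import duty = 151348.20 × 3.7% = 5599.88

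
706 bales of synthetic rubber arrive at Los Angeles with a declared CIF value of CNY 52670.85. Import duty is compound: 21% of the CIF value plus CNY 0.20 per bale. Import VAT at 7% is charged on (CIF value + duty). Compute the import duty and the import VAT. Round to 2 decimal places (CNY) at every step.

Ad valorem component: 52670.85 × 21% = 11060.88
Specific component: 706 × 0.20 = 141.20
Import duty = 11060.88 + 141.20 = 11202.08
VAT base = CIF + duty = 52670.85 + 11202.08 = 63872.93
Import VAT = 63872.93 × 7% = 4471.11

Import duty: CNY 11202.08; import VAT: CNY 4471.11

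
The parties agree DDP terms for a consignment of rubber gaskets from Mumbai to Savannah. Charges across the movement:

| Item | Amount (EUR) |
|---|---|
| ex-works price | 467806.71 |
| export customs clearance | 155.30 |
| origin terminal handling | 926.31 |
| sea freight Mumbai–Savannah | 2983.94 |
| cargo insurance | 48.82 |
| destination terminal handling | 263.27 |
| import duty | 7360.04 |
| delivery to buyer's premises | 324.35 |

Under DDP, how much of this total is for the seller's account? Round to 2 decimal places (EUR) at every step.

DDP: the seller bears all costs including import duty.
Seller's account: goods 467806.71 + export clearance 155.30 + origin terminal 926.31 + freight 2983.94 + insurance 48.82 + destination terminal 263.27 + duty 7360.04 + delivery 324.35 = 479868.74
Buyer's account: 0.00

Seller's account: EUR 479868.74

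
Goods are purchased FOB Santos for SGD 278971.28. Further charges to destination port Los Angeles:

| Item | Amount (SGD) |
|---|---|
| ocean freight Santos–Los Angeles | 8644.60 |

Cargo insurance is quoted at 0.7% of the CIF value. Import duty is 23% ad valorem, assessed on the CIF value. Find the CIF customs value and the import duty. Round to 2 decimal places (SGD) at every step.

CIF value: SGD 289643.38; import duty: SGD 66617.98

Let C be the CIF value. C = FOB price + freight + 0.7% × C
C − 0.7% × C = 278971.28 + 8644.60
0.993 × C = 287615.88
C = 287615.88 / 0.993 = 289643.38
Insurance premium = 0.7% × 289643.38 = 2027.50
Import duty = 289643.38 × 23% = 66617.98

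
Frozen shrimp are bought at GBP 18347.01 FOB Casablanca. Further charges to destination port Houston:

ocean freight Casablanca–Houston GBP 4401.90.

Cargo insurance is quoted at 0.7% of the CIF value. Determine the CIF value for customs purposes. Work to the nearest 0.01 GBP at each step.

CIF value: GBP 22909.27

Let C be the CIF value. C = FOB price + freight + 0.7% × C
C − 0.7% × C = 18347.01 + 4401.90
0.993 × C = 22748.91
C = 22748.91 / 0.993 = 22909.27
Insurance premium = 0.7% × 22909.27 = 160.36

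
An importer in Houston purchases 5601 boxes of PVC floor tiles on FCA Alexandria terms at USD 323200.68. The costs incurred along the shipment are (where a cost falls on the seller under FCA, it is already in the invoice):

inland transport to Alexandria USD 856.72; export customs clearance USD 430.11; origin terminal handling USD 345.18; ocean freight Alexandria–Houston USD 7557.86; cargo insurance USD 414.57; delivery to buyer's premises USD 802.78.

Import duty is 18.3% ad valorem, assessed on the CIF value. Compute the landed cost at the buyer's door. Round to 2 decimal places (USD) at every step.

FCA: the seller delivers export-cleared goods to the carrier; the buyer bears costs from that point.
Already in the invoice (seller's account under FCA): inland to port, export clearance — exclude.
CIF value = FCA price + origin terminal + freight + insurance = 323200.68 + 345.18 + 7557.86 + 414.57 = 331518.29
Import duty = 331518.29 × 18.3% = 60667.85
Buyer bears: origin terminal 345.18 + freight 7557.86 + insurance 414.57 + delivery 802.78 + duty 60667.85 = 69788.24
Landed cost = invoice 323200.68 + 69788.24 = 392988.92

Total landed cost: USD 392988.92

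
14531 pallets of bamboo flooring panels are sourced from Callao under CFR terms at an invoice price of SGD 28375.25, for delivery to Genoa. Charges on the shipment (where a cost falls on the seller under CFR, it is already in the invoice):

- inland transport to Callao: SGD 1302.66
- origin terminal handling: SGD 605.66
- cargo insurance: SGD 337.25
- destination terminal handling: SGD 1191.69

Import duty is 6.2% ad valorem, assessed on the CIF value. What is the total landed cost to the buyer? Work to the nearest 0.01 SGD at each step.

CFR: the seller pays costs through ocean freight to the destination port, but not insurance.
Already in the invoice (seller's account under CFR): inland to port, origin terminal — exclude.
CIF value = CFR price + insurance = 28375.25 + 337.25 = 28712.50
Import duty = 28712.50 × 6.2% = 1780.18
Buyer bears: insurance 337.25 + destination terminal 1191.69 + duty 1780.18 = 3309.12
Landed cost = invoice 28375.25 + 3309.12 = 31684.37

Total landed cost: SGD 31684.37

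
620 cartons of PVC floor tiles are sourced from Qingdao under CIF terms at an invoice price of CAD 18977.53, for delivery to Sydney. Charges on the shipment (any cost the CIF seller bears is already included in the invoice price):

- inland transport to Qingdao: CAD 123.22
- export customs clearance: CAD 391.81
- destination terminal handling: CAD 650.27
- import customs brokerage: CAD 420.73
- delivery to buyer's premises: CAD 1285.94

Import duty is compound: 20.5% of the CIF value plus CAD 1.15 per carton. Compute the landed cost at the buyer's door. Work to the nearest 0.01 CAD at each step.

Total landed cost: CAD 25937.86

CIF: the seller pays costs through ocean freight and marine insurance to the destination port.
Already in the invoice (seller's account under CIF): inland to port, export clearance — exclude.
The CIF price already equals the CIF value: 18977.53
Ad valorem component: 18977.53 × 20.5% = 3890.39
Specific component: 620 × 1.15 = 713.00
Import duty = 3890.39 + 713.00 = 4603.39
Buyer bears: destination terminal 650.27 + brokerage 420.73 + delivery 1285.94 + duty 4603.39 = 6960.33
Landed cost = invoice 18977.53 + 6960.33 = 25937.86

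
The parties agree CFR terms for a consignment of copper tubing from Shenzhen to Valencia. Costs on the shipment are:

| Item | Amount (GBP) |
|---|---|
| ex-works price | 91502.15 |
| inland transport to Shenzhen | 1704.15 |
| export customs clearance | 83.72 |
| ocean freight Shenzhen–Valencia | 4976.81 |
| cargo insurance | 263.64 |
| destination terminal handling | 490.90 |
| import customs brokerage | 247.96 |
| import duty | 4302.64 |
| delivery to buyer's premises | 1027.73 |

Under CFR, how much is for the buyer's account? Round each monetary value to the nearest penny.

CFR: the seller pays costs through ocean freight to the destination port, but not insurance.
Seller's account: goods 91502.15 + inland to port 1704.15 + export clearance 83.72 + freight 4976.81 = 98266.83
Buyer's account: insurance 263.64 + destination terminal 490.90 + brokerage 247.96 + duty 4302.64 + delivery 1027.73 = 6332.87

Buyer's account: GBP 6332.87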